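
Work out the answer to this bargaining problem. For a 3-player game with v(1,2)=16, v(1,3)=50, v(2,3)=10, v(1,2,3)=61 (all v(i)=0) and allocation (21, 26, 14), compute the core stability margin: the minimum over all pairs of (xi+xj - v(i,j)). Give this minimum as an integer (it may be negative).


Step 1: Slack for coalition (1,2): x1+x2 - v12 = 47 - 16 = 31
Step 2: Slack for coalition (1,3): x1+x3 - v13 = 35 - 50 = -15
Step 3: Slack for coalition (2,3): x2+x3 - v23 = 40 - 10 = 30
Step 4: Minimum slack = min(31, -15, 30) = -15, attained by (1,3); coalition (1,3) can block (slack < 0), so the allocation is not in the core

-15


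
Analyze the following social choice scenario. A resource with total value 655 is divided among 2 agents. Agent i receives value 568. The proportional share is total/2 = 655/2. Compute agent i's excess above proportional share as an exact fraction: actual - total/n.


Step 1: Proportional share = 655/2
Step 2: Agent's actual allocation = 568
Step 3: Excess = 568 - 655/2 = 481/2

481/2


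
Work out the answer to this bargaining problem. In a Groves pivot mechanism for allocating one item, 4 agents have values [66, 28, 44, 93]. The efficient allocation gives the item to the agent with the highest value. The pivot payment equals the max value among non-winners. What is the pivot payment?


Step 1: The efficient winner is agent 3 with value 93
Step 2: Other agents' values: [66, 28, 44]
Step 3: Pivot payment = max(others) = 66
Step 4: The winner pays 66

66


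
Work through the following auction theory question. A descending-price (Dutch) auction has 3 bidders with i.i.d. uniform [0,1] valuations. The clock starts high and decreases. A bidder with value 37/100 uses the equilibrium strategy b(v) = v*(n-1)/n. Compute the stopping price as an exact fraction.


Step 1: Dutch auctions are strategically equivalent to first-price auctions
Step 2: The equilibrium bid is b(v) = v*(n-1)/n
Step 3: b = 37/100 * 2/3
Step 4: b = 37/150

37/150


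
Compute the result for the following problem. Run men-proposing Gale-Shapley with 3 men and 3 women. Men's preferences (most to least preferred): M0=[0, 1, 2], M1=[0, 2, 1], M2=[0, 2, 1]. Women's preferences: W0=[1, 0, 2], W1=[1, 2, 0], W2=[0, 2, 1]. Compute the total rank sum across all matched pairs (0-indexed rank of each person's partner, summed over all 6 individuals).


Step 1: Run Gale-Shapley (men propose, women hold best offer):
  M0 proposes to W0; she accepts
  M1 proposes to W0; she switches from M0
  M2 proposes to W0; rejected
  M2 proposes to W2; she accepts
  M0 proposes to W1; she accepts
Step 2: Final matching: W0-M1, W1-M0, W2-M2
Step 3: 0-indexed ranks (man's rank of his match, then woman's): 0 + 0 + 1 + 2 + 1 + 1
Step 4: Total rank sum = 5

5


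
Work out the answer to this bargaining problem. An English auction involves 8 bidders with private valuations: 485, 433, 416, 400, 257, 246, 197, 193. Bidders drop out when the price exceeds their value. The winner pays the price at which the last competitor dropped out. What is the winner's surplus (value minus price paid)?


Step 1: Identify the highest value: 485
Step 2: Identify the second-highest value: 433
Step 3: The final price = second-highest value = 433
Step 4: Surplus = 485 - 433 = 52

52


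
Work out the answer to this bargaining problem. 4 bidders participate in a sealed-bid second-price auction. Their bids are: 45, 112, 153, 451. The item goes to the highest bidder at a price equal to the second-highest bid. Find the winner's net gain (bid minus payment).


Step 1: Sort bids in descending order: 451, 153, 112, 45
Step 2: The winning bid is the highest: 451
Step 3: The payment equals the second-highest bid: 153
Step 4: Surplus = winner's bid - payment = 451 - 153 = 298

298


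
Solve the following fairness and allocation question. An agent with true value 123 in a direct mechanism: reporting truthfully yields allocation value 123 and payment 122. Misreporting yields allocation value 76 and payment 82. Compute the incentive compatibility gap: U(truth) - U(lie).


Step 1: U(truth) = value - payment = 123 - 122 = 1
Step 2: U(lie) = allocation - payment = 76 - 82 = -6
Step 3: IC gap = 1 - (-6) = 7

7


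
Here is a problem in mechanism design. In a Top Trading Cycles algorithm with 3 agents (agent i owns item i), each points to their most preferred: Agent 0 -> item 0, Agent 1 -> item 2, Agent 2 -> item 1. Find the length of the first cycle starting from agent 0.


Step 1: Trace the pointer graph from agent 0: 0 -> 0
Step 2: A cycle is detected when we revisit agent 0
Step 3: The cycle is: 0 -> 0
Step 4: Cycle length = 1

1


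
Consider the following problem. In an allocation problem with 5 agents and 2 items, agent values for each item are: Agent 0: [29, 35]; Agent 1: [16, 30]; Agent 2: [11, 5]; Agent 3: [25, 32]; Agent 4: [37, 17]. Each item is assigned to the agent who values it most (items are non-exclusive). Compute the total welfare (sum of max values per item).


Step 1: For each item, find the maximum value among all agents.
Step 2: Item 0 -> Agent 4 (value 37)
Step 3: Item 1 -> Agent 0 (value 35)
Step 4: Total welfare = 37 + 35 = 72

72


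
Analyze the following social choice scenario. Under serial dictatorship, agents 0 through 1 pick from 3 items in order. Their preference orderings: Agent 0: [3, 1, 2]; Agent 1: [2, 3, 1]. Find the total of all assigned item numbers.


Step 1: Agent 0 picks item 3
Step 2: Agent 1 picks item 2
Step 3: Sum = 3 + 2 = 5

5


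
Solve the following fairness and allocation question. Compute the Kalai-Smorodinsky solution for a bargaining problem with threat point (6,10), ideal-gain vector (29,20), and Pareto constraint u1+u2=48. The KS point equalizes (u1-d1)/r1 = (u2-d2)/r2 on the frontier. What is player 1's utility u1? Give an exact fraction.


Step 1: At the KS point, (u1-d1)/r1 = (u2-d2)/r2 = t and u1+u2 = 48
Step 2: u1 = d1 + r1*t and u2 = d2 + r2*t, so (d1 + r1*t) + (d2 + r2*t) = 48
Step 3: t = (48 - 6 - 10)/(29 + 20) = 32/49
Step 4: u1 = d1 + r1*t = 6 + 29 * 32/49 = 1222/49
Step 5: (Check: u2 = d2 + r2*t = 1130/49; u1+u2 = 1222/49 + 1130/49 = 48, on the frontier.)

1222/49


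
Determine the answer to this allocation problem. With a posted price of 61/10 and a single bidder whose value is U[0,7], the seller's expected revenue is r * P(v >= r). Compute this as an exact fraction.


Step 1: Posted price r = 61/10, value support [0,7]
Step 2: P(v >= r) = (7 - 61/10)/7 = 9/70
Step 3: Expected revenue = r * P(v >= r) = 61/10 * 9/70
Step 4: Revenue = 549/700

549/700


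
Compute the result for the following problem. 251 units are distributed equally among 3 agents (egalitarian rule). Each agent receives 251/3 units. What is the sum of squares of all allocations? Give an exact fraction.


Step 1: Each agent's share = 251/3
Step 2: Square of each share = (251/3)^2 = 63001/9
Step 3: Sum of squares = 3 * 63001/9 = 63001/3

63001/3


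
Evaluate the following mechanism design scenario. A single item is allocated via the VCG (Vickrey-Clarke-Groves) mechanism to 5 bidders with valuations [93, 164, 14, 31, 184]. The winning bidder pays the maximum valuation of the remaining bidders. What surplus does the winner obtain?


Step 1: The winner is the agent with the highest value: agent 4 with value 184
Step 2: Values of other agents: [93, 164, 14, 31]
Step 3: VCG payment = max of others' values = 164
Step 4: Surplus = 184 - 164 = 20

20


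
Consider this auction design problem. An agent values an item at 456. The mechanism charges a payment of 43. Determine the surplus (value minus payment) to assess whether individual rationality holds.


Step 1: Surplus = value - payment = 456 - 43 = 413
Step 2: IR is satisfied (surplus >= 0)

413


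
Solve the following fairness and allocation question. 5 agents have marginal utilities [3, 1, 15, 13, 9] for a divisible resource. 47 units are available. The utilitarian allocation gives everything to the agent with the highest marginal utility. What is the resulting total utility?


Step 1: The marginal utilities are [3, 1, 15, 13, 9]
Step 2: The highest marginal utility is 15
Step 3: All 47 units go to that agent
Step 4: Total utility = 15 * 47 = 705

705


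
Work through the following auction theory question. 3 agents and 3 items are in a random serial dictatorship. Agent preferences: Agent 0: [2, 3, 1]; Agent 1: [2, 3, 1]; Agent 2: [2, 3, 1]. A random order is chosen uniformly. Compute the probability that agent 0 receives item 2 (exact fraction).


Step 1: Agent 0 wants item 2
Step 2: There are 6 possible orderings of agents
Step 3: In 2 orderings, agent 0 gets item 2
Step 4: Probability = 2/6 = 1/3

1/3


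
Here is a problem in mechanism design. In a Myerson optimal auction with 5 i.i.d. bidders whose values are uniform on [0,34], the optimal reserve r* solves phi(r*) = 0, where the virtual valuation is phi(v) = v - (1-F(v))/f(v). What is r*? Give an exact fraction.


Step 1: For U[0,34], F(v) = v/34 and f(v) = 1/34
Step 2: phi(v) = v - (1 - v/34)/(1/34) = v - (34 - v) = 2v - 34
Step 3: Set phi(r*) = 0: 2r* - 34 = 0
Step 4: r* = 34/2 = 17 (the number of bidders n = 5 does not enter)

17


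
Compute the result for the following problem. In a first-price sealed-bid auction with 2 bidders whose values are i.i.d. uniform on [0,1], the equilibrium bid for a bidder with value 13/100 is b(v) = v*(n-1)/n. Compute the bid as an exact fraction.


Step 1: The symmetric BNE bidding function is b(v) = v * (n-1) / n
Step 2: Substitute v = 13/100 and n = 2
Step 3: b = 13/100 * 1/2
Step 4: b = 13/200

13/200


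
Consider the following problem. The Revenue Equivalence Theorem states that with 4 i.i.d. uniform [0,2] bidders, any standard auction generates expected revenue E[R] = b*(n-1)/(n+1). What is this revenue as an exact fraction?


Step 1: By Revenue Equivalence, expected revenue = b*(n-1)/(n+1)
Step 2: Substituting n = 4, b = 2
Step 3: Revenue = 2*(4-1)/(4+1) = 2*3/5
Step 4: Revenue = 6/5

6/5


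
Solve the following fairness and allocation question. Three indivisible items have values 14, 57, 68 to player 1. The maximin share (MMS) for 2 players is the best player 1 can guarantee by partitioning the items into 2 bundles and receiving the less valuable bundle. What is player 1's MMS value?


Step 1: Item values = 14, 57, 68
Step 2: Enumerate all 2-bundle partitions and take the smaller bundle:
  Partition 1: {14} vs {57,68} -> bundles 14, 125; min = 14
  Partition 2: {57} vs {14,68} -> bundles 57, 82; min = 57
  Partition 3: {68} vs {14,57} -> bundles 68, 71; min = 68
Step 3: MMS = max(14, 57, 68) = 68

68


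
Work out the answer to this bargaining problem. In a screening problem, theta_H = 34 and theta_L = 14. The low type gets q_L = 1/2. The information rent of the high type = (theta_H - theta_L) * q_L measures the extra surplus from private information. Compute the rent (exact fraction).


Step 1: theta_H - theta_L = 34 - 14 = 20
Step 2: Information rent = (theta_H - theta_L) * q_L
Step 3: = 20 * 1/2
Step 4: = 10

10


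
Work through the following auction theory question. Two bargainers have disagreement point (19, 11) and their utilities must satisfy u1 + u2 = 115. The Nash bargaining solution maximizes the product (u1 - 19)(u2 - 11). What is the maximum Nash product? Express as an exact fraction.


Step 1: The Nash solution splits surplus symmetrically above the disagreement point
Step 2: u1 = (total + d1 - d2)/2 = (115 + 19 - 11)/2 = 123/2
Step 3: u2 = (total - d1 + d2)/2 = (115 - 19 + 11)/2 = 107/2
Step 4: Nash product = (123/2 - 19) * (107/2 - 11)
Step 5: = 85/2 * 85/2 = 7225/4

7225/4


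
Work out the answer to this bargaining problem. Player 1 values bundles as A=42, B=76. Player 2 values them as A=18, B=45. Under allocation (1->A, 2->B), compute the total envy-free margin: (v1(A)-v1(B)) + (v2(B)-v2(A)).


Step 1: Player 1's margin = v1(A) - v1(B) = 42 - 76 = -34
Step 2: Player 2's margin = v2(B) - v2(A) = 45 - 18 = 27
Step 3: Total margin = -34 + 27 = -7

-7


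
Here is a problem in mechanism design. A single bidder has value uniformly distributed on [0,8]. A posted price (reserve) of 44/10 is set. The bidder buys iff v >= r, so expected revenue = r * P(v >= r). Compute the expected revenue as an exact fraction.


Step 1: Posted price r = 22/5, value support [0,8]
Step 2: P(v >= r) = (8 - 22/5)/8 = 9/20
Step 3: Expected revenue = r * P(v >= r) = 22/5 * 9/20
Step 4: Revenue = 99/50

99/50


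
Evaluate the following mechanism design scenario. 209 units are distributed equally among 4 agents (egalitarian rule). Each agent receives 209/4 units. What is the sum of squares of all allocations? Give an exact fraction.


Step 1: Each agent's share = 209/4
Step 2: Square of each share = (209/4)^2 = 43681/16
Step 3: Sum of squares = 4 * 43681/16 = 43681/4

43681/4


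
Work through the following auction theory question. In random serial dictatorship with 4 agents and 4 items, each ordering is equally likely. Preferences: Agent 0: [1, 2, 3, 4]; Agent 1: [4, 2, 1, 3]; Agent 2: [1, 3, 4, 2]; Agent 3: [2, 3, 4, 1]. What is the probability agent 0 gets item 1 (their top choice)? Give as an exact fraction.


Step 1: Agent 0 wants item 1
Step 2: There are 24 possible orderings of agents
Step 3: In 12 orderings, agent 0 gets item 1
Step 4: Probability = 12/24 = 1/2

1/2


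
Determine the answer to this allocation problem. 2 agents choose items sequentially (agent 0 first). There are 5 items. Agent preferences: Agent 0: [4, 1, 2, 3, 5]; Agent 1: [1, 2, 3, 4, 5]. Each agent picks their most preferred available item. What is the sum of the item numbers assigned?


Step 1: Agent 0 picks item 4
Step 2: Agent 1 picks item 1
Step 3: Sum = 4 + 1 = 5

5


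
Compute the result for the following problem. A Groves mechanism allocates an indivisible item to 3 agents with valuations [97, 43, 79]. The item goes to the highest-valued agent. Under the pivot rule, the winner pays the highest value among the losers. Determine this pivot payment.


Step 1: The efficient winner is agent 0 with value 97
Step 2: Other agents' values: [43, 79]
Step 3: Pivot payment = max(others) = 79
Step 4: The winner pays 79

79


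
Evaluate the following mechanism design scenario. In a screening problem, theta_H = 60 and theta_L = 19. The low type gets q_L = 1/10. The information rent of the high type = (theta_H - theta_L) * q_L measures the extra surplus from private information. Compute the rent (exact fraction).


Step 1: theta_H - theta_L = 60 - 19 = 41
Step 2: Information rent = (theta_H - theta_L) * q_L
Step 3: = 41 * 1/10
Step 4: = 41/10

41/10


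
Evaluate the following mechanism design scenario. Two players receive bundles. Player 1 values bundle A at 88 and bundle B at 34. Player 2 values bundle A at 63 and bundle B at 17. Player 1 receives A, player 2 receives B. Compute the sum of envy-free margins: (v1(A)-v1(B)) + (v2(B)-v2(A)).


Step 1: Player 1's margin = v1(A) - v1(B) = 88 - 34 = 54
Step 2: Player 2's margin = v2(B) - v2(A) = 17 - 63 = -46
Step 3: Total margin = 54 + -46 = 8

8


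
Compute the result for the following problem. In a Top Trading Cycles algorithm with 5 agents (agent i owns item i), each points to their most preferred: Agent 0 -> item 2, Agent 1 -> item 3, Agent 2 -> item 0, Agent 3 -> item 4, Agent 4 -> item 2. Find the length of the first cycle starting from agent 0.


Step 1: Trace the pointer graph from agent 0: 0 -> 2 -> 0
Step 2: A cycle is detected when we revisit agent 0
Step 3: The cycle is: 0 -> 2 -> 0
Step 4: Cycle length = 2

2


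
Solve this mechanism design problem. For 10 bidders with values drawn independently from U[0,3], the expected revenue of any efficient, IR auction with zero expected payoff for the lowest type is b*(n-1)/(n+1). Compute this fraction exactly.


Step 1: By Revenue Equivalence, expected revenue = b*(n-1)/(n+1)
Step 2: Substituting n = 10, b = 3
Step 3: Revenue = 3*(10-1)/(10+1) = 3*9/11
Step 4: Revenue = 27/11

27/11


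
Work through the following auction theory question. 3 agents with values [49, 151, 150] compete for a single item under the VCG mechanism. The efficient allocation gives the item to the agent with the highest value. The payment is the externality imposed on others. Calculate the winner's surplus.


Step 1: The winner is the agent with the highest value: agent 1 with value 151
Step 2: Values of other agents: [49, 150]
Step 3: VCG payment = max of others' values = 150
Step 4: Surplus = 151 - 150 = 1

1


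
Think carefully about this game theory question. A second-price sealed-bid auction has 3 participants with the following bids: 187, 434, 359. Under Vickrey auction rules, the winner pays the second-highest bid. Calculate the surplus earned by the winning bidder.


Step 1: Sort bids in descending order: 434, 359, 187
Step 2: The winning bid is the highest: 434
Step 3: The payment equals the second-highest bid: 359
Step 4: Surplus = winner's bid - payment = 434 - 359 = 75

75


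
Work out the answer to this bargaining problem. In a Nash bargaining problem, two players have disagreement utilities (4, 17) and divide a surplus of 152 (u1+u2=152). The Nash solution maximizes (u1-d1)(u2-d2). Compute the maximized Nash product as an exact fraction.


Step 1: The Nash solution splits surplus symmetrically above the disagreement point
Step 2: u1 = (total + d1 - d2)/2 = (152 + 4 - 17)/2 = 139/2
Step 3: u2 = (total - d1 + d2)/2 = (152 - 4 + 17)/2 = 165/2
Step 4: Nash product = (139/2 - 4) * (165/2 - 17)
Step 5: = 131/2 * 131/2 = 17161/4

17161/4


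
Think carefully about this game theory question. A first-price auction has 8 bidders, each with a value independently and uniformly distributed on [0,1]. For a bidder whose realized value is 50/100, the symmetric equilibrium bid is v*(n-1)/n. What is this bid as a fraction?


Step 1: The symmetric BNE bidding function is b(v) = v * (n-1) / n
Step 2: Substitute v = 1/2 and n = 8
Step 3: b = 1/2 * 7/8
Step 4: b = 7/16

7/16


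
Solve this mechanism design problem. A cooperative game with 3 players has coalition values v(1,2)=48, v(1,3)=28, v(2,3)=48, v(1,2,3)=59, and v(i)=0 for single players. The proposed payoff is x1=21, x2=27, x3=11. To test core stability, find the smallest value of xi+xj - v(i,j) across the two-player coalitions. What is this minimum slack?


Step 1: Slack for coalition (1,2): x1+x2 - v12 = 48 - 48 = 0
Step 2: Slack for coalition (1,3): x1+x3 - v13 = 32 - 28 = 4
Step 3: Slack for coalition (2,3): x2+x3 - v23 = 38 - 48 = -10
Step 4: Minimum slack = min(0, 4, -10) = -10, attained by (2,3); coalition (2,3) can block (slack < 0), so the allocation is not in the core

-10


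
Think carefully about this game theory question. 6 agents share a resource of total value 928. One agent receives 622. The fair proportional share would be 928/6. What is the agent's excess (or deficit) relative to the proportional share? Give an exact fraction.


Step 1: Proportional share = 928/6 = 464/3
Step 2: Agent's actual allocation = 622
Step 3: Excess = 622 - 464/3 = 1402/3

1402/3


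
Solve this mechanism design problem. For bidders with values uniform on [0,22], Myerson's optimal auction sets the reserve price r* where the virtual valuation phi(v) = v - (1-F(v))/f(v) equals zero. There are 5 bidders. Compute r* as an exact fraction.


Step 1: For U[0,22], F(v) = v/22 and f(v) = 1/22
Step 2: phi(v) = v - (1 - v/22)/(1/22) = v - (22 - v) = 2v - 22
Step 3: Set phi(r*) = 0: 2r* - 22 = 0
Step 4: r* = 22/2 = 11 (the number of bidders n = 5 does not enter)

11


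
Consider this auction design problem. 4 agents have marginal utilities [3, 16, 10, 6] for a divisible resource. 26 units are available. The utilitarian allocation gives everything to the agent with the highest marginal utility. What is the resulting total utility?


Step 1: The marginal utilities are [3, 16, 10, 6]
Step 2: The highest marginal utility is 16
Step 3: All 26 units go to that agent
Step 4: Total utility = 16 * 26 = 416

416


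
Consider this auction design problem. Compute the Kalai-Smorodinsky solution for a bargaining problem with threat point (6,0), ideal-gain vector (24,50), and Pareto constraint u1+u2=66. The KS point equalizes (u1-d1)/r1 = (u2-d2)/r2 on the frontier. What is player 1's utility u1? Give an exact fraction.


Step 1: At the KS point, (u1-d1)/r1 = (u2-d2)/r2 = t and u1+u2 = 66
Step 2: u1 = d1 + r1*t and u2 = d2 + r2*t, so (d1 + r1*t) + (d2 + r2*t) = 66
Step 3: t = (66 - 6 - 0)/(24 + 50) = 60/74 = 30/37
Step 4: u1 = d1 + r1*t = 6 + 24 * 30/37 = 942/37
Step 5: (Check: u2 = d2 + r2*t = 1500/37; u1+u2 = 942/37 + 1500/37 = 66, on the frontier.)

942/37


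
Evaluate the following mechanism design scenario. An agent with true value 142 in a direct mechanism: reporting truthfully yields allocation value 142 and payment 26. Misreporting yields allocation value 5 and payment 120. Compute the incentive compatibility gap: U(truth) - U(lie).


Step 1: U(truth) = value - payment = 142 - 26 = 116
Step 2: U(lie) = allocation - payment = 5 - 120 = -115
Step 3: IC gap = 116 - (-115) = 231

231


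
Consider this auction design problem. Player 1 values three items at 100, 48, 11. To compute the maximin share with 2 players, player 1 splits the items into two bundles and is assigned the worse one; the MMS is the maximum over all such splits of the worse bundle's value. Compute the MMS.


Step 1: Item values = 100, 48, 11
Step 2: Enumerate all 2-bundle partitions and take the smaller bundle:
  Partition 1: {100} vs {48,11} -> bundles 100, 59; min = 59
  Partition 2: {48} vs {100,11} -> bundles 48, 111; min = 48
  Partition 3: {11} vs {100,48} -> bundles 11, 148; min = 11
Step 3: MMS = max(59, 48, 11) = 59

59


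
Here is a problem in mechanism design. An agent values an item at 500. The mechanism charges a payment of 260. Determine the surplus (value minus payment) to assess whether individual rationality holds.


Step 1: Surplus = value - payment = 500 - 260 = 240
Step 2: IR is satisfied (surplus >= 0)

240


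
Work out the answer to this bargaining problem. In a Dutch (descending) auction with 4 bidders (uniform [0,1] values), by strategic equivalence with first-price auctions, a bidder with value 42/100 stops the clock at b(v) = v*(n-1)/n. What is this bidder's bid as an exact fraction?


Step 1: Dutch auctions are strategically equivalent to first-price auctions
Step 2: The equilibrium bid is b(v) = v*(n-1)/n
Step 3: b = 21/50 * 3/4
Step 4: b = 63/200

63/200


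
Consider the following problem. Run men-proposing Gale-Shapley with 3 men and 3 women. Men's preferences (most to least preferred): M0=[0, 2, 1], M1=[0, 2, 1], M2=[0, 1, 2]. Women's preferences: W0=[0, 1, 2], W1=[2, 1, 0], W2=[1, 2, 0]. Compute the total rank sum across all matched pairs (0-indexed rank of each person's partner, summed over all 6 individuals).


Step 1: Run Gale-Shapley (men propose, women hold best offer):
  M0 proposes to W0; she accepts
  M1 proposes to W0; rejected
  M1 proposes to W2; she accepts
  M2 proposes to W0; rejected
  M2 proposes to W1; she accepts
Step 2: Final matching: W0-M0, W1-M2, W2-M1
Step 3: 0-indexed ranks (man's rank of his match, then woman's): 0 + 0 + 1 + 0 + 1 + 0
Step 4: Total rank sum = 2

2


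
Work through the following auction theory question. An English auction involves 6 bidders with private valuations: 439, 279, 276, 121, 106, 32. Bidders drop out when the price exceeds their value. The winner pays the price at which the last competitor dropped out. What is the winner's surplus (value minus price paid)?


Step 1: Identify the highest value: 439
Step 2: Identify the second-highest value: 279
Step 3: The final price = second-highest value = 279
Step 4: Surplus = 439 - 279 = 160

160


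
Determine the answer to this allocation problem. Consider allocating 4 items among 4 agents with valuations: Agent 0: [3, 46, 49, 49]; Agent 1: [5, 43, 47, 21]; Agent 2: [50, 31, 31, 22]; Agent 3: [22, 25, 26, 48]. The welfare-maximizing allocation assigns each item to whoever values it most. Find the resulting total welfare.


Step 1: For each item, find the maximum value among all agents.
Step 2: Item 0 -> Agent 2 (value 50)
Step 3: Item 1 -> Agent 0 (value 46)
Step 4: Item 2 -> Agent 0 (value 49)
Step 5: Item 3 -> Agent 0 (value 49)
Step 6: Total welfare = 50 + 46 + 49 + 49 = 194

194


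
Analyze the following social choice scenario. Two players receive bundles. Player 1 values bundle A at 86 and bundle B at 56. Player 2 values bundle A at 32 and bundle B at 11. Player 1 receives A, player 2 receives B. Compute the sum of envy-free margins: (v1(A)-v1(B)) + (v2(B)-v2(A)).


Step 1: Player 1's margin = v1(A) - v1(B) = 86 - 56 = 30
Step 2: Player 2's margin = v2(B) - v2(A) = 11 - 32 = -21
Step 3: Total margin = 30 + -21 = 9

9


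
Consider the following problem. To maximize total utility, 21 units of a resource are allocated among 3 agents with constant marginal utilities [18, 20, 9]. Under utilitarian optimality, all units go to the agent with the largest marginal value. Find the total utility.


Step 1: The marginal utilities are [18, 20, 9]
Step 2: The highest marginal utility is 20
Step 3: All 21 units go to that agent
Step 4: Total utility = 20 * 21 = 420

420


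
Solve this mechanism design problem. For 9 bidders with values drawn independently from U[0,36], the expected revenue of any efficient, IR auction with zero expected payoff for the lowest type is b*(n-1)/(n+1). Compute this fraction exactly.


Step 1: By Revenue Equivalence, expected revenue = b*(n-1)/(n+1)
Step 2: Substituting n = 9, b = 36
Step 3: Revenue = 36*(9-1)/(9+1) = 36*8/10
Step 4: Revenue = 288/10 = 144/5

144/5


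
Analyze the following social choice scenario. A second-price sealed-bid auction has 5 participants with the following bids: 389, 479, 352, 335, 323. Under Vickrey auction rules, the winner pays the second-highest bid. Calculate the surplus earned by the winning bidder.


Step 1: Sort bids in descending order: 479, 389, 352, 335, 323
Step 2: The winning bid is the highest: 479
Step 3: The payment equals the second-highest bid: 389
Step 4: Surplus = winner's bid - payment = 479 - 389 = 90

90


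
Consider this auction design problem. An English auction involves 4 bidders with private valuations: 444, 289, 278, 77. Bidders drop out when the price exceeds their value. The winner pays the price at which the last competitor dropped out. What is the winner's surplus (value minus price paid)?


Step 1: Identify the highest value: 444
Step 2: Identify the second-highest value: 289
Step 3: The final price = second-highest value = 289
Step 4: Surplus = 444 - 289 = 155

155


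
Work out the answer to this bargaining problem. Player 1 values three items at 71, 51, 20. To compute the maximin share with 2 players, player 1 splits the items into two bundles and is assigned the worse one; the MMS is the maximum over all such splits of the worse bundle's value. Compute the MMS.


Step 1: Item values = 71, 51, 20
Step 2: Enumerate all 2-bundle partitions and take the smaller bundle:
  Partition 1: {71} vs {51,20} -> bundles 71, 71; min = 71
  Partition 2: {51} vs {71,20} -> bundles 51, 91; min = 51
  Partition 3: {20} vs {71,51} -> bundles 20, 122; min = 20
Step 3: MMS = max(71, 51, 20) = 71

71


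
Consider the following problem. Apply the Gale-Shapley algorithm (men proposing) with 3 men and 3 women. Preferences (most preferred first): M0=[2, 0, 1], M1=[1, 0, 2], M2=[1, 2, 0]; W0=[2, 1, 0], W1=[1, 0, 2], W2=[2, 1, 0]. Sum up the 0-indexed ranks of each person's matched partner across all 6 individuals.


Step 1: Run Gale-Shapley (men propose, women hold best offer):
  M0 proposes to W2; she accepts
  M1 proposes to W1; she accepts
  M2 proposes to W1; rejected
  M2 proposes to W2; she switches from M0
  M0 proposes to W0; she accepts
Step 2: Final matching: W0-M0, W1-M1, W2-M2
Step 3: 0-indexed ranks (man's rank of his match, then woman's): 1 + 2 + 0 + 0 + 1 + 0
Step 4: Total rank sum = 4

4


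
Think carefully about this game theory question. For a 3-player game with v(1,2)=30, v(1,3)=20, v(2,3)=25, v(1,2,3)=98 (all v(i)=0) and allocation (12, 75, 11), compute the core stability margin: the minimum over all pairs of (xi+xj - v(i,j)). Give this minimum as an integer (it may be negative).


Step 1: Slack for coalition (1,2): x1+x2 - v12 = 87 - 30 = 57
Step 2: Slack for coalition (1,3): x1+x3 - v13 = 23 - 20 = 3
Step 3: Slack for coalition (2,3): x2+x3 - v23 = 86 - 25 = 61
Step 4: Minimum slack = min(57, 3, 61) = 3, attained by (1,3); no pair can gain by deviating, so the allocation is in the core

3


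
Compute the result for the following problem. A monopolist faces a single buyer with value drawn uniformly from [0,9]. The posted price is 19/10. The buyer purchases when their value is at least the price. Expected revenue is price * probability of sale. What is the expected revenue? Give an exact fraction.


Step 1: Posted price r = 19/10, value support [0,9]
Step 2: P(v >= r) = (9 - 19/10)/9 = 71/90
Step 3: Expected revenue = r * P(v >= r) = 19/10 * 71/90
Step 4: Revenue = 1349/900

1349/900


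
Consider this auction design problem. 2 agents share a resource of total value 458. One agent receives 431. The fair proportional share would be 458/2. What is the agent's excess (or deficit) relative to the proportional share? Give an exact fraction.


Step 1: Proportional share = 458/2 = 229
Step 2: Agent's actual allocation = 431
Step 3: Excess = 431 - 229 = 202

202


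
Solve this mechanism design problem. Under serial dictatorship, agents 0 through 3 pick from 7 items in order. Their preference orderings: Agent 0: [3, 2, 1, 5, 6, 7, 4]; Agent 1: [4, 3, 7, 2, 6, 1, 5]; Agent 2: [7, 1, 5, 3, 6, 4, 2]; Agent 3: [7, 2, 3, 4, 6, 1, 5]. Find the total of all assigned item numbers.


Step 1: Agent 0 picks item 3
Step 2: Agent 1 picks item 4
Step 3: Agent 2 picks item 7
Step 4: Agent 3 picks item 2
Step 5: Sum = 3 + 4 + 7 + 2 = 16

16


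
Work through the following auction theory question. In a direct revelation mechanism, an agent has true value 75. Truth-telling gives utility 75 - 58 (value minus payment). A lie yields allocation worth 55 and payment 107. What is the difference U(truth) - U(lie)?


Step 1: U(truth) = value - payment = 75 - 58 = 17
Step 2: U(lie) = allocation - payment = 55 - 107 = -52
Step 3: IC gap = 17 - (-52) = 69

69


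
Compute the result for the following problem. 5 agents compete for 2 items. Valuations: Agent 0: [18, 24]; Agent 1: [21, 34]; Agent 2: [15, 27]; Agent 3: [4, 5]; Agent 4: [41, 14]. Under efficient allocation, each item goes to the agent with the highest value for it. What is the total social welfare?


Step 1: For each item, find the maximum value among all agents.
Step 2: Item 0 -> Agent 4 (value 41)
Step 3: Item 1 -> Agent 1 (value 34)
Step 4: Total welfare = 41 + 34 = 75

75


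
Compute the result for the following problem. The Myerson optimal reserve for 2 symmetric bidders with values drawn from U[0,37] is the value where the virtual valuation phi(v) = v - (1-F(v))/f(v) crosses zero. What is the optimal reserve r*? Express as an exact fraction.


Step 1: For U[0,37], F(v) = v/37 and f(v) = 1/37
Step 2: phi(v) = v - (1 - v/37)/(1/37) = v - (37 - v) = 2v - 37
Step 3: Set phi(r*) = 0: 2r* - 37 = 0
Step 4: r* = 37/2 (the number of bidders n = 2 does not enter)

37/2


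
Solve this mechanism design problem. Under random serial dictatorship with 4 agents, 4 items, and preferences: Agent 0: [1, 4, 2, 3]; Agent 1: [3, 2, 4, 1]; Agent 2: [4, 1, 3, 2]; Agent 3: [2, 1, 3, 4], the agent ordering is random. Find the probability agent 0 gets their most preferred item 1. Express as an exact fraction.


Step 1: Agent 0 wants item 1
Step 2: There are 24 possible orderings of agents
Step 3: In 24 orderings, agent 0 gets item 1
Step 4: Probability = 24/24 = 1

1


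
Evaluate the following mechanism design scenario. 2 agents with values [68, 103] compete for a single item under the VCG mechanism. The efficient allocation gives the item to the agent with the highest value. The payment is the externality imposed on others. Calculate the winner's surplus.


Step 1: The winner is the agent with the highest value: agent 1 with value 103
Step 2: Values of other agents: [68]
Step 3: VCG payment = max of others' values = 68
Step 4: Surplus = 103 - 68 = 35

35


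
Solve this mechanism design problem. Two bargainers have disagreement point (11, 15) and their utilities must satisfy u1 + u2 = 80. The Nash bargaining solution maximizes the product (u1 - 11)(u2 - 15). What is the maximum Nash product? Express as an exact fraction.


Step 1: The Nash solution splits surplus symmetrically above the disagreement point
Step 2: u1 = (total + d1 - d2)/2 = (80 + 11 - 15)/2 = 38
Step 3: u2 = (total - d1 + d2)/2 = (80 - 11 + 15)/2 = 42
Step 4: Nash product = (38 - 11) * (42 - 15)
Step 5: = 27 * 27 = 729

729


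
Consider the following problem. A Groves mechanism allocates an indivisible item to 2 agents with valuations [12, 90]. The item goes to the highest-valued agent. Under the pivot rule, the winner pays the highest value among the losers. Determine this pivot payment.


Step 1: The efficient winner is agent 1 with value 90
Step 2: Other agents' values: [12]
Step 3: Pivot payment = max(others) = 12
Step 4: The winner pays 12

12


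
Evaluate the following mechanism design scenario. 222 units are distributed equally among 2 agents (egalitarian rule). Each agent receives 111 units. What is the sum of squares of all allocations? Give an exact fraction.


Step 1: Each agent's share = 222/2 = 111
Step 2: Square of each share = (111)^2 = 12321
Step 3: Sum of squares = 2 * 12321 = 24642

24642


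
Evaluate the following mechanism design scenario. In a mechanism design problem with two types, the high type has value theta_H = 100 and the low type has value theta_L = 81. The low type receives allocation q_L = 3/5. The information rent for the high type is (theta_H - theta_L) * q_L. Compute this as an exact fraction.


Step 1: theta_H - theta_L = 100 - 81 = 19
Step 2: Information rent = (theta_H - theta_L) * q_L
Step 3: = 19 * 3/5
Step 4: = 57/5

57/5


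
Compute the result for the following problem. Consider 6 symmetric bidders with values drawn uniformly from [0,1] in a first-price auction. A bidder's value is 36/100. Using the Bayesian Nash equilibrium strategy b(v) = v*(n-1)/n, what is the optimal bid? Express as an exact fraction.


Step 1: The symmetric BNE bidding function is b(v) = v * (n-1) / n
Step 2: Substitute v = 9/25 and n = 6
Step 3: b = 9/25 * 5/6
Step 4: b = 3/10

3/10


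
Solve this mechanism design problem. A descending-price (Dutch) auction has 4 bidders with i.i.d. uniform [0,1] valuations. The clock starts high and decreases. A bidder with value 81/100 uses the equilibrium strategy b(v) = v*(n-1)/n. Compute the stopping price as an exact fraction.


Step 1: Dutch auctions are strategically equivalent to first-price auctions
Step 2: The equilibrium bid is b(v) = v*(n-1)/n
Step 3: b = 81/100 * 3/4
Step 4: b = 243/400

243/400


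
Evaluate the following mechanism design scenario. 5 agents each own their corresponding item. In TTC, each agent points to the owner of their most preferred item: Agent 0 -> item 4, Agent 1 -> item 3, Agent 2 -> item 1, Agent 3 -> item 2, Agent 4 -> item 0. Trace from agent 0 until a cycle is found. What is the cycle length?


Step 1: Trace the pointer graph from agent 0: 0 -> 4 -> 0
Step 2: A cycle is detected when we revisit agent 0
Step 3: The cycle is: 0 -> 4 -> 0
Step 4: Cycle length = 2

2


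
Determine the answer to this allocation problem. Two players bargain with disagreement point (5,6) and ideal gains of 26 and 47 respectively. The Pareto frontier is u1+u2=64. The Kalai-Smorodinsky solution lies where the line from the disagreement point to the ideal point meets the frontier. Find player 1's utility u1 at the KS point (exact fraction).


Step 1: At the KS point, (u1-d1)/r1 = (u2-d2)/r2 = t and u1+u2 = 64
Step 2: u1 = d1 + r1*t and u2 = d2 + r2*t, so (d1 + r1*t) + (d2 + r2*t) = 64
Step 3: t = (64 - 5 - 6)/(26 + 47) = 53/73
Step 4: u1 = d1 + r1*t = 5 + 26 * 53/73 = 1743/73
Step 5: (Check: u2 = d2 + r2*t = 2929/73; u1+u2 = 1743/73 + 2929/73 = 64, on the frontier.)

1743/73


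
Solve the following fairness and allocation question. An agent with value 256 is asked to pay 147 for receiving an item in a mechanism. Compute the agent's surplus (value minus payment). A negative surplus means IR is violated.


Step 1: Surplus = value - payment = 256 - 147 = 109
Step 2: IR is satisfied (surplus >= 0)

109


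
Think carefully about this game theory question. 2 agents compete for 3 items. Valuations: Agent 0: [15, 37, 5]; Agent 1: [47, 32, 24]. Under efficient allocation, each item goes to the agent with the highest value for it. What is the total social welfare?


Step 1: For each item, find the maximum value among all agents.
Step 2: Item 0 -> Agent 1 (value 47)
Step 3: Item 1 -> Agent 0 (value 37)
Step 4: Item 2 -> Agent 1 (value 24)
Step 5: Total welfare = 47 + 37 + 24 = 108

108


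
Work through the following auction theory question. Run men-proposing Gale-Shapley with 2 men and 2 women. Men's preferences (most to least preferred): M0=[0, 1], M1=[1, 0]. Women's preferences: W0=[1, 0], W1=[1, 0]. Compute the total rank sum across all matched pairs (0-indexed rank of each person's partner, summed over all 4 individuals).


Step 1: Run Gale-Shapley (men propose, women hold best offer):
  M0 proposes to W0; she accepts
  M1 proposes to W1; she accepts
Step 2: Final matching: W0-M0, W1-M1
Step 3: 0-indexed ranks (man's rank of his match, then woman's): 0 + 1 + 0 + 0
Step 4: Total rank sum = 1

1


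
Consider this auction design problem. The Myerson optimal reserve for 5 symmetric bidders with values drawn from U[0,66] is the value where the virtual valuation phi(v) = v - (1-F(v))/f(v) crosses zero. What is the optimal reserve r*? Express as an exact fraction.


Step 1: For U[0,66], F(v) = v/66 and f(v) = 1/66
Step 2: phi(v) = v - (1 - v/66)/(1/66) = v - (66 - v) = 2v - 66
Step 3: Set phi(r*) = 0: 2r* - 66 = 0
Step 4: r* = 66/2 = 33 (the number of bidders n = 5 does not enter)

33


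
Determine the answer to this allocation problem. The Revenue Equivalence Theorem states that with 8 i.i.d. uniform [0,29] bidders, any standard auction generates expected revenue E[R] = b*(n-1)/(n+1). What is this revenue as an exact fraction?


Step 1: By Revenue Equivalence, expected revenue = b*(n-1)/(n+1)
Step 2: Substituting n = 8, b = 29
Step 3: Revenue = 29*(8-1)/(8+1) = 29*7/9
Step 4: Revenue = 203/9

203/9


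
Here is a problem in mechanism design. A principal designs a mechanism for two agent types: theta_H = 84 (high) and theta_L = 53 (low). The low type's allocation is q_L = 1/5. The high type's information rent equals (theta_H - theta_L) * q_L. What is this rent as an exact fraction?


Step 1: theta_H - theta_L = 84 - 53 = 31
Step 2: Information rent = (theta_H - theta_L) * q_L
Step 3: = 31 * 1/5
Step 4: = 31/5

31/5


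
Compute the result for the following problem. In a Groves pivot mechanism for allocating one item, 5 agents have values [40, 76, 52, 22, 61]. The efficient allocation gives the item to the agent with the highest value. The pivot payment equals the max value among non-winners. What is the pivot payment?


Step 1: The efficient winner is agent 1 with value 76
Step 2: Other agents' values: [40, 52, 22, 61]
Step 3: Pivot payment = max(others) = 61
Step 4: The winner pays 61

61


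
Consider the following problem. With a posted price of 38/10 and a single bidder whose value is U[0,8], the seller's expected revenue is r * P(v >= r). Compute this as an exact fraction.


Step 1: Posted price r = 19/5, value support [0,8]
Step 2: P(v >= r) = (8 - 19/5)/8 = 21/40
Step 3: Expected revenue = r * P(v >= r) = 19/5 * 21/40
Step 4: Revenue = 399/200

399/200
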